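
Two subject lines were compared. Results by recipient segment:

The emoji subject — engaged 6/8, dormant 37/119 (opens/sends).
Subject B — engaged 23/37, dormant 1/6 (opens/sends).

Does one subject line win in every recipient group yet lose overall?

Engaged: the emoji subject 6/8 = 75.0%, Subject B 23/37 = 62.2% → the emoji subject
Dormant: the emoji subject 37/119 = 31.1%, Subject B 1/6 = 16.7% → the emoji subject
Overall: the emoji subject 43/127 = 33.9%, Subject B 24/43 = 55.8% → Subject B
The emoji subject wins each recipient group but Subject B wins overall — the comparison reverses. The emoji subject's sends skew toward dormant, which has a lower base rate.

Yes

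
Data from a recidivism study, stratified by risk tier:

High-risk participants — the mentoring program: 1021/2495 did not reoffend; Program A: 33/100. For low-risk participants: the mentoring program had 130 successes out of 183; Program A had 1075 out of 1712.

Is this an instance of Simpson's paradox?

High-risk: the mentoring program 1021/2495 = 40.9%, Program A 33/100 = 33.0% → the mentoring program
Low-risk: the mentoring program 130/183 = 71.0%, Program A 1075/1712 = 62.8% → the mentoring program
Overall: the mentoring program 1151/2678 = 43.0%, Program A 1108/1812 = 61.1% → Program A
The mentoring program wins each risk group but Program A wins overall — the comparison reverses. The mentoring program's participants skew toward high-risk, which has a lower base rate.

Yes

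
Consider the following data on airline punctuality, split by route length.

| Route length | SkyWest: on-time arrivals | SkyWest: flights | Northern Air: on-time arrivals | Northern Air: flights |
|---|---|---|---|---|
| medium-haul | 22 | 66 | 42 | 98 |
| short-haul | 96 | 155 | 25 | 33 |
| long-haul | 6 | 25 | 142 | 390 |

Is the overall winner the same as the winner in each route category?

Medium-haul: SkyWest 22/66 = 33.3%, Northern Air 42/98 = 42.9% → Northern Air
Short-haul: SkyWest 96/155 = 61.9%, Northern Air 25/33 = 75.8% → Northern Air
Long-haul: SkyWest 6/25 = 24.0%, Northern Air 142/390 = 36.4% → Northern Air
Overall: SkyWest 124/246 = 50.4%, Northern Air 209/521 = 40.1% → SkyWest
Northern Air wins each route group but SkyWest wins overall — the comparison reverses. Northern Air's flights skew toward long-haul, which has a lower base rate.

No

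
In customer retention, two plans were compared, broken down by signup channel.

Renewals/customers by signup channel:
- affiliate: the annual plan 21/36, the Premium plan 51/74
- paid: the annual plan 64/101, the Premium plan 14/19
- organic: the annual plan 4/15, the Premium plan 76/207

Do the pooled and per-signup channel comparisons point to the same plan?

Affiliate: the annual plan 21/36 = 58.3%, the Premium plan 51/74 = 68.9% → the Premium plan
Paid: the annual plan 64/101 = 63.4%, the Premium plan 14/19 = 73.7% → the Premium plan
Organic: the annual plan 4/15 = 26.7%, the Premium plan 76/207 = 36.7% → the Premium plan
Overall: the annual plan 89/152 = 58.6%, the Premium plan 141/300 = 47.0% → the annual plan
The Premium plan wins each signup group but the annual plan wins overall — the comparison reverses. The Premium plan's customers skew toward organic, which has a lower base rate.

No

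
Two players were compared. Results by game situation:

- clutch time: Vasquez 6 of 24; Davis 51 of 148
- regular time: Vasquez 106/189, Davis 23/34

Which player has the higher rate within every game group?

Davis

Clutch time: Vasquez 6/24 = 25.0%, Davis 51/148 = 34.5% → Davis
Regular time: Vasquez 106/189 = 56.1%, Davis 23/34 = 67.6% → Davis
Davis has the higher rate in both groups.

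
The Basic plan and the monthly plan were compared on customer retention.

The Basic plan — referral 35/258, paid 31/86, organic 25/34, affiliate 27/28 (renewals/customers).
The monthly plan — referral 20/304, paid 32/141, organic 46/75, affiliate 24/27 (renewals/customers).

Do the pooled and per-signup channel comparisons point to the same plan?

Yes

Referral: the Basic plan 35/258 = 13.6%, the monthly plan 20/304 = 6.6% → the Basic plan
Paid: the Basic plan 31/86 = 36.0%, the monthly plan 32/141 = 22.7% → the Basic plan
Organic: the Basic plan 25/34 = 73.5%, the monthly plan 46/75 = 61.3% → the Basic plan
Affiliate: the Basic plan 27/28 = 96.4%, the monthly plan 24/27 = 88.9% → the Basic plan
Overall: the Basic plan 118/406 = 29.1%, the monthly plan 122/547 = 22.3% → the Basic plan
The Basic plan wins overall and in every signup group — no reversal.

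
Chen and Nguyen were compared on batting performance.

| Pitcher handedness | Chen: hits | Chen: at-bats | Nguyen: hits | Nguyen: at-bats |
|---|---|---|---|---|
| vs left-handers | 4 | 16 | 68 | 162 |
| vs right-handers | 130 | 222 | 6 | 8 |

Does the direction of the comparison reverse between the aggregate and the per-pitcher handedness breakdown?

Vs left-handers: Chen 4/16 = 25.0%, Nguyen 68/162 = 42.0% → Nguyen
Vs right-handers: Chen 130/222 = 58.6%, Nguyen 6/8 = 75.0% → Nguyen
Overall: Chen 134/238 = 56.3%, Nguyen 74/170 = 43.5% → Chen
Nguyen wins each pitcher group but Chen wins overall — the comparison reverses. Nguyen's at-bats skew toward vs left-handers, which has a lower base rate.

Yes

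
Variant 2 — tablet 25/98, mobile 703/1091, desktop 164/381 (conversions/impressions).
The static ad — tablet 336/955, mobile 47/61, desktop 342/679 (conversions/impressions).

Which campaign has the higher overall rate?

Variant 2

Tablet: Variant 2 25/98 = 25.5%, the static ad 336/955 = 35.2% → the static ad
Mobile: Variant 2 703/1091 = 64.4%, the static ad 47/61 = 77.0% → the static ad
Desktop: Variant 2 164/381 = 43.0%, the static ad 342/679 = 50.4% → the static ad
Overall: Variant 2 892/1570 = 56.8%, the static ad 725/1695 = 42.8% → Variant 2
(The static ad wins every device group but Variant 2 wins overall — the static ad's impressions skew toward the low-rate tablet group.)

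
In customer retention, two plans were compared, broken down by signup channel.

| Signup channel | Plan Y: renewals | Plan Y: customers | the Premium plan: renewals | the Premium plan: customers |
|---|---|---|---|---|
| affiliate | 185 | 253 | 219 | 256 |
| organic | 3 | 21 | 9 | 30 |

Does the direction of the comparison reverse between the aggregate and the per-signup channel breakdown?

Affiliate: Plan Y 185/253 = 73.1%, the Premium plan 219/256 = 85.5% → the Premium plan
Organic: Plan Y 3/21 = 14.3%, the Premium plan 9/30 = 30.0% → the Premium plan
Overall: Plan Y 188/274 = 68.6%, the Premium plan 228/286 = 79.7% → the Premium plan
The Premium plan wins overall and in every signup group — no reversal.

No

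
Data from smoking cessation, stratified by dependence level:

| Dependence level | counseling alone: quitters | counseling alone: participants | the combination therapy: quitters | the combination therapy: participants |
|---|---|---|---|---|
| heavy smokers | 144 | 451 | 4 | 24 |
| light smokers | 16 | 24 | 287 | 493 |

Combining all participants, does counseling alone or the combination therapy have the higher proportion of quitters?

Heavy smokers: counseling alone 144/451 = 31.9%, the combination therapy 4/24 = 16.7% → counseling alone
Light smokers: counseling alone 16/24 = 66.7%, the combination therapy 287/493 = 58.2% → counseling alone
Overall: counseling alone 160/475 = 33.7%, the combination therapy 291/517 = 56.3% → the combination therapy
(Counseling alone wins every dependence group but the combination therapy wins overall — counseling alone's participants skew toward the low-rate heavy smokers group.)

the combination therapy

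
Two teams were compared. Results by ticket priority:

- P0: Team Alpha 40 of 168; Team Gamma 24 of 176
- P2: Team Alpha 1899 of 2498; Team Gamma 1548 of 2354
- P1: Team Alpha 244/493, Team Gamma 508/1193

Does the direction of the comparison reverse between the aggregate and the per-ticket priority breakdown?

P0: Team Alpha 40/168 = 23.8%, Team Gamma 24/176 = 13.6% → Team Alpha
P2: Team Alpha 1899/2498 = 76.0%, Team Gamma 1548/2354 = 65.8% → Team Alpha
P1: Team Alpha 244/493 = 49.5%, Team Gamma 508/1193 = 42.6% → Team Alpha
Overall: Team Alpha 2183/3159 = 69.1%, Team Gamma 2080/3723 = 55.9% → Team Alpha
Team Alpha wins overall and in every ticket group — no reversal.

No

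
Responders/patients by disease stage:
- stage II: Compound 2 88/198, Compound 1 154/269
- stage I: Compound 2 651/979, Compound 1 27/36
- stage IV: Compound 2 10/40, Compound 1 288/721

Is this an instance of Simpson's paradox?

Yes

Stage II: Compound 2 88/198 = 44.4%, Compound 1 154/269 = 57.2% → Compound 1
Stage I: Compound 2 651/979 = 66.5%, Compound 1 27/36 = 75.0% → Compound 1
Stage IV: Compound 2 10/40 = 25.0%, Compound 1 288/721 = 39.9% → Compound 1
Overall: Compound 2 749/1217 = 61.5%, Compound 1 469/1026 = 45.7% → Compound 2
Compound 1 wins each disease group but Compound 2 wins overall — the comparison reverses. Compound 1's patients skew toward stage IV, which has a lower base rate.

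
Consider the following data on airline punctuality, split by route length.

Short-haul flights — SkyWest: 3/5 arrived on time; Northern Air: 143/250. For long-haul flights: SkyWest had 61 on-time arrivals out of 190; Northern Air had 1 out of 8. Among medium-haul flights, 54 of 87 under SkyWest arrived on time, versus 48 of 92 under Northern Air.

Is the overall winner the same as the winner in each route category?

Short-haul: SkyWest 3/5 = 60.0%, Northern Air 143/250 = 57.2% → SkyWest
Long-haul: SkyWest 61/190 = 32.1%, Northern Air 1/8 = 12.5% → SkyWest
Medium-haul: SkyWest 54/87 = 62.1%, Northern Air 48/92 = 52.2% → SkyWest
Overall: SkyWest 118/282 = 41.8%, Northern Air 192/350 = 54.9% → Northern Air
SkyWest wins each route group but Northern Air wins overall — the comparison reverses. SkyWest's flights skew toward long-haul, which has a lower base rate.

No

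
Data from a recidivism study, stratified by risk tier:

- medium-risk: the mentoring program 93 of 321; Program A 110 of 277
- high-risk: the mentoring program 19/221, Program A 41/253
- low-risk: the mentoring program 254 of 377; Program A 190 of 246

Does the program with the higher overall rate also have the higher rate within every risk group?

Medium-risk: the mentoring program 93/321 = 29.0%, Program A 110/277 = 39.7% → Program A
High-risk: the mentoring program 19/221 = 8.6%, Program A 41/253 = 16.2% → Program A
Low-risk: the mentoring program 254/377 = 67.4%, Program A 190/246 = 77.2% → Program A
Overall: the mentoring program 366/919 = 39.8%, Program A 341/776 = 43.9% → Program A
Program A wins overall and in every risk group — no reversal.

Yes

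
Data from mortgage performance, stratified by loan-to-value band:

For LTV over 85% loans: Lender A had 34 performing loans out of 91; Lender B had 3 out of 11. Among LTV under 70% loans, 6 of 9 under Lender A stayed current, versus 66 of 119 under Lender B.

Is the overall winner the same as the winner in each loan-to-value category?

LTV over 85%: Lender A 34/91 = 37.4%, Lender B 3/11 = 27.3% → Lender A
LTV under 70%: Lender A 6/9 = 66.7%, Lender B 66/119 = 55.5% → Lender A
Overall: Lender A 40/100 = 40.0%, Lender B 69/130 = 53.1% → Lender B
Lender A wins each loan-to-value group but Lender B wins overall — the comparison reverses. Lender A's loans skew toward LTV over 85%, which has a lower base rate.

No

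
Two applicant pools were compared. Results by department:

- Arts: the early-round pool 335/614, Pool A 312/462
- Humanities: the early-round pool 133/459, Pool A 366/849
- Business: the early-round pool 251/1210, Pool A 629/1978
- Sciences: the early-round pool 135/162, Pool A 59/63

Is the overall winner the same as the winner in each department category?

Arts: the early-round pool 335/614 = 54.6%, Pool A 312/462 = 67.5% → Pool A
Humanities: the early-round pool 133/459 = 29.0%, Pool A 366/849 = 43.1% → Pool A
Business: the early-round pool 251/1210 = 20.7%, Pool A 629/1978 = 31.8% → Pool A
Sciences: the early-round pool 135/162 = 83.3%, Pool A 59/63 = 93.7% → Pool A
Overall: the early-round pool 854/2445 = 34.9%, Pool A 1366/3352 = 40.8% → Pool A
Pool A wins overall and in every department group — no reversal.

Yes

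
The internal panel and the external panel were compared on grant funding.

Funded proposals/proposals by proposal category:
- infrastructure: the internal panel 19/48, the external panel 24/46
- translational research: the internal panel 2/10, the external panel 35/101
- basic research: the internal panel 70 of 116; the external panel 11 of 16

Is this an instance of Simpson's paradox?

Infrastructure: the internal panel 19/48 = 39.6%, the external panel 24/46 = 52.2% → the external panel
Translational research: the internal panel 2/10 = 20.0%, the external panel 35/101 = 34.7% → the external panel
Basic research: the internal panel 70/116 = 60.3%, the external panel 11/16 = 68.8% → the external panel
Overall: the internal panel 91/174 = 52.3%, the external panel 70/163 = 42.9% → the internal panel
The external panel wins each proposal group but the internal panel wins overall — the comparison reverses. The external panel's proposals skew toward translational research, which has a lower base rate.

Yes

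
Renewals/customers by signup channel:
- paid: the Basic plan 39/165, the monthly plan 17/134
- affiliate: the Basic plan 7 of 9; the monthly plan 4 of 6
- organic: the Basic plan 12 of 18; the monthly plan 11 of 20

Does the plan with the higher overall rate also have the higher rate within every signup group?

Paid: the Basic plan 39/165 = 23.6%, the monthly plan 17/134 = 12.7% → the Basic plan
Affiliate: the Basic plan 7/9 = 77.8%, the monthly plan 4/6 = 66.7% → the Basic plan
Organic: the Basic plan 12/18 = 66.7%, the monthly plan 11/20 = 55.0% → the Basic plan
Overall: the Basic plan 58/192 = 30.2%, the monthly plan 32/160 = 20.0% → the Basic plan
The Basic plan wins overall and in every signup group — no reversal.

Yes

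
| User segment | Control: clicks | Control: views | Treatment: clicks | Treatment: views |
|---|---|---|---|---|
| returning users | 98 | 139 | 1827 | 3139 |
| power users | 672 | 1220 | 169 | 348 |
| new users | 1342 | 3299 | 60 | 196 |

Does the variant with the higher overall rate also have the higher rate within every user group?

Returning users: Control 98/139 = 70.5%, Treatment 1827/3139 = 58.2% → Control
Power users: Control 672/1220 = 55.1%, Treatment 169/348 = 48.6% → Control
New users: Control 1342/3299 = 40.7%, Treatment 60/196 = 30.6% → Control
Overall: Control 2112/4658 = 45.3%, Treatment 2056/3683 = 55.8% → Treatment
Control wins each user group but Treatment wins overall — the comparison reverses. Control's views skew toward new users, which has a lower base rate.

No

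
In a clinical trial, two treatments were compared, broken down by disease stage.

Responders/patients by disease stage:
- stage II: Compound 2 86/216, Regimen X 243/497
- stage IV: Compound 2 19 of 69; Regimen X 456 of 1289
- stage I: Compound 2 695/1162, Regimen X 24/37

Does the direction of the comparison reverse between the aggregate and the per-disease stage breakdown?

Stage II: Compound 2 86/216 = 39.8%, Regimen X 243/497 = 48.9% → Regimen X
Stage IV: Compound 2 19/69 = 27.5%, Regimen X 456/1289 = 35.4% → Regimen X
Stage I: Compound 2 695/1162 = 59.8%, Regimen X 24/37 = 64.9% → Regimen X
Overall: Compound 2 800/1447 = 55.3%, Regimen X 723/1823 = 39.7% → Compound 2
Regimen X wins each disease group but Compound 2 wins overall — the comparison reverses. Regimen X's patients skew toward stage IV, which has a lower base rate.

Yes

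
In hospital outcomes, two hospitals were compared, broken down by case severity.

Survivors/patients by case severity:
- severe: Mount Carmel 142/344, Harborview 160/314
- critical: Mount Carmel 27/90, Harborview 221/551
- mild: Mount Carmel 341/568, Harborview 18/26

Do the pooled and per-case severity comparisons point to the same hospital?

Severe: Mount Carmel 142/344 = 41.3%, Harborview 160/314 = 51.0% → Harborview
Critical: Mount Carmel 27/90 = 30.0%, Harborview 221/551 = 40.1% → Harborview
Mild: Mount Carmel 341/568 = 60.0%, Harborview 18/26 = 69.2% → Harborview
Overall: Mount Carmel 510/1002 = 50.9%, Harborview 399/891 = 44.8% → Mount Carmel
Harborview wins each case group but Mount Carmel wins overall — the comparison reverses. Harborview's patients skew toward critical, which has a lower base rate.

No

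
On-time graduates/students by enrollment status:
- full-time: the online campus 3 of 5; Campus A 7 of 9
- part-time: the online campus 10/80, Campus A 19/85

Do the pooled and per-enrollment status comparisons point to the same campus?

Yes

Full-time: the online campus 3/5 = 60.0%, Campus A 7/9 = 77.8% → Campus A
Part-time: the online campus 10/80 = 12.5%, Campus A 19/85 = 22.4% → Campus A
Overall: the online campus 13/85 = 15.3%, Campus A 26/94 = 27.7% → Campus A
Campus A wins overall and in every enrollment group — no reversal.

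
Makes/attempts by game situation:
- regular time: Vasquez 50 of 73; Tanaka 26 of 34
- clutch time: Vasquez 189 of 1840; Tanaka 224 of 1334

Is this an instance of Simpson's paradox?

No

Regular time: Vasquez 50/73 = 68.5%, Tanaka 26/34 = 76.5% → Tanaka
Clutch time: Vasquez 189/1840 = 10.3%, Tanaka 224/1334 = 16.8% → Tanaka
Overall: Vasquez 239/1913 = 12.5%, Tanaka 250/1368 = 18.3% → Tanaka
Tanaka wins overall and in every game group — no reversal.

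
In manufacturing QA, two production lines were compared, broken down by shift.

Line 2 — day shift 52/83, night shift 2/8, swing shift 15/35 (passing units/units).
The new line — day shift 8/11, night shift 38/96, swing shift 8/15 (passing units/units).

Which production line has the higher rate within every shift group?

Day shift: Line 2 52/83 = 62.7%, the new line 8/11 = 72.7% → the new line
Night shift: Line 2 2/8 = 25.0%, the new line 38/96 = 39.6% → the new line
Swing shift: Line 2 15/35 = 42.9%, the new line 8/15 = 53.3% → the new line
The new line has the higher rate in all 3 groups.

the new line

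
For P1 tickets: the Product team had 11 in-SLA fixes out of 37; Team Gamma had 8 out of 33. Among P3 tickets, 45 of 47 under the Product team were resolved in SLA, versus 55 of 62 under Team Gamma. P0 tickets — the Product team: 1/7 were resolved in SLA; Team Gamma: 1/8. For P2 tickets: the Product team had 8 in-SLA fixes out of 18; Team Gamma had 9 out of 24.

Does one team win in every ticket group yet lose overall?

P1: the Product team 11/37 = 29.7%, Team Gamma 8/33 = 24.2% → the Product team
P3: the Product team 45/47 = 95.7%, Team Gamma 55/62 = 88.7% → the Product team
P0: the Product team 1/7 = 14.3%, Team Gamma 1/8 = 12.5% → the Product team
P2: the Product team 8/18 = 44.4%, Team Gamma 9/24 = 37.5% → the Product team
Overall: the Product team 65/109 = 59.6%, Team Gamma 73/127 = 57.5% → the Product team
The Product team wins overall and in every ticket group — no reversal.

No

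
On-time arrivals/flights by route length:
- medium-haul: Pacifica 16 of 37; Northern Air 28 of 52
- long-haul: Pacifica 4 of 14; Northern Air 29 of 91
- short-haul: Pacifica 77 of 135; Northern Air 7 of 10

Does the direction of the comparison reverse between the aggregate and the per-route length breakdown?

Medium-haul: Pacifica 16/37 = 43.2%, Northern Air 28/52 = 53.8% → Northern Air
Long-haul: Pacifica 4/14 = 28.6%, Northern Air 29/91 = 31.9% → Northern Air
Short-haul: Pacifica 77/135 = 57.0%, Northern Air 7/10 = 70.0% → Northern Air
Overall: Pacifica 97/186 = 52.2%, Northern Air 64/153 = 41.8% → Pacifica
Northern Air wins each route group but Pacifica wins overall — the comparison reverses. Northern Air's flights skew toward long-haul, which has a lower base rate.

Yes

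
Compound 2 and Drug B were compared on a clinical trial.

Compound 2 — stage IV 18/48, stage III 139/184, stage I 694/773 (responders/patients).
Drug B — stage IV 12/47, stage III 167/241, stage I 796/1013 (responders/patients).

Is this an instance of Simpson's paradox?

Stage IV: Compound 2 18/48 = 37.5%, Drug B 12/47 = 25.5% → Compound 2
Stage III: Compound 2 139/184 = 75.5%, Drug B 167/241 = 69.3% → Compound 2
Stage I: Compound 2 694/773 = 89.8%, Drug B 796/1013 = 78.6% → Compound 2
Overall: Compound 2 851/1005 = 84.7%, Drug B 975/1301 = 74.9% → Compound 2
Compound 2 wins overall and in every disease group — no reversal.

No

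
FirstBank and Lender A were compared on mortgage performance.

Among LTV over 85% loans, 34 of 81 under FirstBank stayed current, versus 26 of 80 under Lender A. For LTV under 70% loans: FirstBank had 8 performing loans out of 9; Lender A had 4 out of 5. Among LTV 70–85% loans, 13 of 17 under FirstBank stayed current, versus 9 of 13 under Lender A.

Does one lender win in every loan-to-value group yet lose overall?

No

LTV over 85%: FirstBank 34/81 = 42.0%, Lender A 26/80 = 32.5% → FirstBank
LTV under 70%: FirstBank 8/9 = 88.9%, Lender A 4/5 = 80.0% → FirstBank
LTV 70–85%: FirstBank 13/17 = 76.5%, Lender A 9/13 = 69.2% → FirstBank
Overall: FirstBank 55/107 = 51.4%, Lender A 39/98 = 39.8% → FirstBank
FirstBank wins overall and in every loan-to-value group — no reversal.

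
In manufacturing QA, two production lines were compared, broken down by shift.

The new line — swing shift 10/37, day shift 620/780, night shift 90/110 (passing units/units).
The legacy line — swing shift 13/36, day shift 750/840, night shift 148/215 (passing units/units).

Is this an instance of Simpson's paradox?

No

Swing shift: the new line 10/37 = 27.0%, the legacy line 13/36 = 36.1% → the legacy line
Day shift: the new line 620/780 = 79.5%, the legacy line 750/840 = 89.3% → the legacy line
Night shift: the new line 90/110 = 81.8%, the legacy line 148/215 = 68.8% → the new line
Overall: the new line 720/927 = 77.7%, the legacy line 911/1091 = 83.5% → the legacy line
Neither sweeps: the new line wins 1 of 3 groups, the legacy line wins 2. The legacy line wins overall but not every group — no Simpson reversal.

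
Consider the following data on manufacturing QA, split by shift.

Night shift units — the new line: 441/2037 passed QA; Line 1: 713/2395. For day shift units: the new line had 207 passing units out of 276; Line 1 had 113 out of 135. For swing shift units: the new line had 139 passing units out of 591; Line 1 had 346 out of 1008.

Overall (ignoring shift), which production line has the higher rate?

Night shift: the new line 441/2037 = 21.6%, Line 1 713/2395 = 29.8% → Line 1
Day shift: the new line 207/276 = 75.0%, Line 1 113/135 = 83.7% → Line 1
Swing shift: the new line 139/591 = 23.5%, Line 1 346/1008 = 34.3% → Line 1
Overall: the new line 787/2904 = 27.1%, Line 1 1172/3538 = 33.1% → Line 1

Line 1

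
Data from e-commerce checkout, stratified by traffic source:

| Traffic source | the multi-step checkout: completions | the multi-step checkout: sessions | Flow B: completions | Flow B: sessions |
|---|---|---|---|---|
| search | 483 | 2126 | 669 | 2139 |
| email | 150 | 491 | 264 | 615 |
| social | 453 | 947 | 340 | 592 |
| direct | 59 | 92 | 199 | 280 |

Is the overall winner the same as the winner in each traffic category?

Yes

Search: the multi-step checkout 483/2126 = 22.7%, Flow B 669/2139 = 31.3% → Flow B
Email: the multi-step checkout 150/491 = 30.5%, Flow B 264/615 = 42.9% → Flow B
Social: the multi-step checkout 453/947 = 47.8%, Flow B 340/592 = 57.4% → Flow B
Direct: the multi-step checkout 59/92 = 64.1%, Flow B 199/280 = 71.1% → Flow B
Overall: the multi-step checkout 1145/3656 = 31.3%, Flow B 1472/3626 = 40.6% → Flow B
Flow B wins overall and in every traffic group — no reversal.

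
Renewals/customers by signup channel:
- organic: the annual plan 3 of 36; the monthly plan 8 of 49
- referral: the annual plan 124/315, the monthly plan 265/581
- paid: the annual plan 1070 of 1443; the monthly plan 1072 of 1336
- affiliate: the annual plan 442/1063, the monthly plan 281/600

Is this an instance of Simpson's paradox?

Organic: the annual plan 3/36 = 8.3%, the monthly plan 8/49 = 16.3% → the monthly plan
Referral: the annual plan 124/315 = 39.4%, the monthly plan 265/581 = 45.6% → the monthly plan
Paid: the annual plan 1070/1443 = 74.2%, the monthly plan 1072/1336 = 80.2% → the monthly plan
Affiliate: the annual plan 442/1063 = 41.6%, the monthly plan 281/600 = 46.8% → the monthly plan
Overall: the annual plan 1639/2857 = 57.4%, the monthly plan 1626/2566 = 63.4% → the monthly plan
The monthly plan wins overall and in every signup group — no reversal.

No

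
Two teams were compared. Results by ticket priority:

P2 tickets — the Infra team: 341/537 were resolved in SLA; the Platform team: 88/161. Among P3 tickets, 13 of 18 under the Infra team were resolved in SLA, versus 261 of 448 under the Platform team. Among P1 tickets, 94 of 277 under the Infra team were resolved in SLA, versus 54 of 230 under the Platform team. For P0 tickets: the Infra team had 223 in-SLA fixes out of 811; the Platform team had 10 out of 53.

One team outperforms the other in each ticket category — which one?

the Infra team

P2: the Infra team 341/537 = 63.5%, the Platform team 88/161 = 54.7% → the Infra team
P3: the Infra team 13/18 = 72.2%, the Platform team 261/448 = 58.3% → the Infra team
P1: the Infra team 94/277 = 33.9%, the Platform team 54/230 = 23.5% → the Infra team
P0: the Infra team 223/811 = 27.5%, the Platform team 10/53 = 18.9% → the Infra team
The Infra team has the higher rate in all 4 groups.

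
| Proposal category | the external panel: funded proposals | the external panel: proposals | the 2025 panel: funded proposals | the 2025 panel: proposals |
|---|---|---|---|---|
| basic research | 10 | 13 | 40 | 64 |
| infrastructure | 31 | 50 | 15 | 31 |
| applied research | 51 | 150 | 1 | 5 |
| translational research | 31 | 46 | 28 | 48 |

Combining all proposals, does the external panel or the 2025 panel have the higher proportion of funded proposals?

the 2025 panel

Basic research: the external panel 10/13 = 76.9%, the 2025 panel 40/64 = 62.5% → the external panel
Infrastructure: the external panel 31/50 = 62.0%, the 2025 panel 15/31 = 48.4% → the external panel
Applied research: the external panel 51/150 = 34.0%, the 2025 panel 1/5 = 20.0% → the external panel
Translational research: the external panel 31/46 = 67.4%, the 2025 panel 28/48 = 58.3% → the external panel
Overall: the external panel 123/259 = 47.5%, the 2025 panel 84/148 = 56.8% → the 2025 panel
(The external panel wins every proposal group but the 2025 panel wins overall — the external panel's proposals skew toward the low-rate applied research group.)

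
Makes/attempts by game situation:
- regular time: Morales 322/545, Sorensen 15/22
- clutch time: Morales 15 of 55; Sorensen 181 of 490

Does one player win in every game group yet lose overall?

Regular time: Morales 322/545 = 59.1%, Sorensen 15/22 = 68.2% → Sorensen
Clutch time: Morales 15/55 = 27.3%, Sorensen 181/490 = 36.9% → Sorensen
Overall: Morales 337/600 = 56.2%, Sorensen 196/512 = 38.3% → Morales
Sorensen wins each game group but Morales wins overall — the comparison reverses. Sorensen's attempts skew toward clutch time, which has a lower base rate.

Yes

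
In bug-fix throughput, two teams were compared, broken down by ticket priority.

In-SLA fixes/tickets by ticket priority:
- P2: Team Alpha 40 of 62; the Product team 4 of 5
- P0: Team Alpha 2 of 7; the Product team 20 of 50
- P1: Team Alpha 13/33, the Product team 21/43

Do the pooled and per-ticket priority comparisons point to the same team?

No

P2: Team Alpha 40/62 = 64.5%, the Product team 4/5 = 80.0% → the Product team
P0: Team Alpha 2/7 = 28.6%, the Product team 20/50 = 40.0% → the Product team
P1: Team Alpha 13/33 = 39.4%, the Product team 21/43 = 48.8% → the Product team
Overall: Team Alpha 55/102 = 53.9%, the Product team 45/98 = 45.9% → Team Alpha
The Product team wins each ticket group but Team Alpha wins overall — the comparison reverses. The Product team's tickets skew toward P0, which has a lower base rate.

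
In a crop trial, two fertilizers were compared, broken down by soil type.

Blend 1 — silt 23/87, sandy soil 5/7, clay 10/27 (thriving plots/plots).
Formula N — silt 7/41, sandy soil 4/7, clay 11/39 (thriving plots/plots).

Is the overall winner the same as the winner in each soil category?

Silt: Blend 1 23/87 = 26.4%, Formula N 7/41 = 17.1% → Blend 1
Sandy soil: Blend 1 5/7 = 71.4%, Formula N 4/7 = 57.1% → Blend 1
Clay: Blend 1 10/27 = 37.0%, Formula N 11/39 = 28.2% → Blend 1
Overall: Blend 1 38/121 = 31.4%, Formula N 22/87 = 25.3% → Blend 1
Blend 1 wins overall and in every soil group — no reversal.

Yes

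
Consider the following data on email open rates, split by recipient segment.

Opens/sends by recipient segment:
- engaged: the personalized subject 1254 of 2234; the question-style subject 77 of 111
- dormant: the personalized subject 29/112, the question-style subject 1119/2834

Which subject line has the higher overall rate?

Engaged: the personalized subject 1254/2234 = 56.1%, the question-style subject 77/111 = 69.4% → the question-style subject
Dormant: the personalized subject 29/112 = 25.9%, the question-style subject 1119/2834 = 39.5% → the question-style subject
Overall: the personalized subject 1283/2346 = 54.7%, the question-style subject 1196/2945 = 40.6% → the personalized subject
(The question-style subject wins every recipient group but the personalized subject wins overall — the question-style subject's sends skew toward the low-rate dormant group.)

the personalized subject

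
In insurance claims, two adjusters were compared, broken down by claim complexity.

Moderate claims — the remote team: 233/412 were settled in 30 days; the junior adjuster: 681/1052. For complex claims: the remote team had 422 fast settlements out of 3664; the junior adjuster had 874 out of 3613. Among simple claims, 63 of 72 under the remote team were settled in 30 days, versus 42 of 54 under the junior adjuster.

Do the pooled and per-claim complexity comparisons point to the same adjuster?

Moderate: the remote team 233/412 = 56.6%, the junior adjuster 681/1052 = 64.7% → the junior adjuster
Complex: the remote team 422/3664 = 11.5%, the junior adjuster 874/3613 = 24.2% → the junior adjuster
Simple: the remote team 63/72 = 87.5%, the junior adjuster 42/54 = 77.8% → the remote team
Overall: the remote team 718/4148 = 17.3%, the junior adjuster 1597/4719 = 33.8% → the junior adjuster
Neither sweeps: the remote team wins 1 of 3 groups, the junior adjuster wins 2. The junior adjuster wins overall but not every group — no Simpson reversal.

No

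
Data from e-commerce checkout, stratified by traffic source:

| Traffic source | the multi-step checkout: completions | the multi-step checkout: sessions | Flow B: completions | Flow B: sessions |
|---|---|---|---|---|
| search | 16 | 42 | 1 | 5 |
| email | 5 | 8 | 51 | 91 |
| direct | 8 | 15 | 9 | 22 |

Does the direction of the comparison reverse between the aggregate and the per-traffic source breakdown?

Search: the multi-step checkout 16/42 = 38.1%, Flow B 1/5 = 20.0% → the multi-step checkout
Email: the multi-step checkout 5/8 = 62.5%, Flow B 51/91 = 56.0% → the multi-step checkout
Direct: the multi-step checkout 8/15 = 53.3%, Flow B 9/22 = 40.9% → the multi-step checkout
Overall: the multi-step checkout 29/65 = 44.6%, Flow B 61/118 = 51.7% → Flow B
The multi-step checkout wins each traffic group but Flow B wins overall — the comparison reverses. The multi-step checkout's sessions skew toward search, which has a lower base rate.

Yes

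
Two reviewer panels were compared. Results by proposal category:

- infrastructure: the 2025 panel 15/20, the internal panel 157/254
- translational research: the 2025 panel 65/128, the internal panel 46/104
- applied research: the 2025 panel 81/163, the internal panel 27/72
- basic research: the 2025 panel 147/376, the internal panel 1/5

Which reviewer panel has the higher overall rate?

the internal panel

Infrastructure: the 2025 panel 15/20 = 75.0%, the internal panel 157/254 = 61.8% → the 2025 panel
Translational research: the 2025 panel 65/128 = 50.8%, the internal panel 46/104 = 44.2% → the 2025 panel
Applied research: the 2025 panel 81/163 = 49.7%, the internal panel 27/72 = 37.5% → the 2025 panel
Basic research: the 2025 panel 147/376 = 39.1%, the internal panel 1/5 = 20.0% → the 2025 panel
Overall: the 2025 panel 308/687 = 44.8%, the internal panel 231/435 = 53.1% → the internal panel
(The 2025 panel wins every proposal group but the internal panel wins overall — the 2025 panel's proposals skew toward the low-rate basic research group.)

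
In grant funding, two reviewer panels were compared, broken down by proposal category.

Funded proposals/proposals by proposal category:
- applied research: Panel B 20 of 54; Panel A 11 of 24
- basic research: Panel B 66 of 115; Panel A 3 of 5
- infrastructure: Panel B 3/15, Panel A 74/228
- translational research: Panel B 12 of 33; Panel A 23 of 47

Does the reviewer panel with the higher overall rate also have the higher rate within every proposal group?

No

Applied research: Panel B 20/54 = 37.0%, Panel A 11/24 = 45.8% → Panel A
Basic research: Panel B 66/115 = 57.4%, Panel A 3/5 = 60.0% → Panel A
Infrastructure: Panel B 3/15 = 20.0%, Panel A 74/228 = 32.5% → Panel A
Translational research: Panel B 12/33 = 36.4%, Panel A 23/47 = 48.9% → Panel A
Overall: Panel B 101/217 = 46.5%, Panel A 111/304 = 36.5% → Panel B
Panel A wins each proposal group but Panel B wins overall — the comparison reverses. Panel A's proposals skew toward infrastructure, which has a lower base rate.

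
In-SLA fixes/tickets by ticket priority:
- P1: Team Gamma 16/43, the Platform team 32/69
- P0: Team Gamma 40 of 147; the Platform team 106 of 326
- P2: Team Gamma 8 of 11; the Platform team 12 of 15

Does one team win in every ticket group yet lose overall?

No

P1: Team Gamma 16/43 = 37.2%, the Platform team 32/69 = 46.4% → the Platform team
P0: Team Gamma 40/147 = 27.2%, the Platform team 106/326 = 32.5% → the Platform team
P2: Team Gamma 8/11 = 72.7%, the Platform team 12/15 = 80.0% → the Platform team
Overall: Team Gamma 64/201 = 31.8%, the Platform team 150/410 = 36.6% → the Platform team
The Platform team wins overall and in every ticket group — no reversal.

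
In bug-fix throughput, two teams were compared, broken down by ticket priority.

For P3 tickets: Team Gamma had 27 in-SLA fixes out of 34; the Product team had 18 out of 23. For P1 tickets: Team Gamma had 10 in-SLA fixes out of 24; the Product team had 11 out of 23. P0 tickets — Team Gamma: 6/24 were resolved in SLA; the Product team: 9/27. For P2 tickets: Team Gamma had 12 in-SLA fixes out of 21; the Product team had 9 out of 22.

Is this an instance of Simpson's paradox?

No

P3: Team Gamma 27/34 = 79.4%, the Product team 18/23 = 78.3% → Team Gamma
P1: Team Gamma 10/24 = 41.7%, the Product team 11/23 = 47.8% → the Product team
P0: Team Gamma 6/24 = 25.0%, the Product team 9/27 = 33.3% → the Product team
P2: Team Gamma 12/21 = 57.1%, the Product team 9/22 = 40.9% → Team Gamma
Overall: Team Gamma 55/103 = 53.4%, the Product team 47/95 = 49.5% → Team Gamma
Neither sweeps: Team Gamma wins 2 of 4 groups, the Product team wins 2. Team Gamma wins overall but not every group — no Simpson reversal.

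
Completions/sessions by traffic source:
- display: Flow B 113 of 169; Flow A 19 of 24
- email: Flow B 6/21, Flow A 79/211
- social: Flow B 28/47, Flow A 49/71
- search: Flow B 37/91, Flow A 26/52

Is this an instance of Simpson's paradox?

Yes

Display: Flow B 113/169 = 66.9%, Flow A 19/24 = 79.2% → Flow A
Email: Flow B 6/21 = 28.6%, Flow A 79/211 = 37.4% → Flow A
Social: Flow B 28/47 = 59.6%, Flow A 49/71 = 69.0% → Flow A
Search: Flow B 37/91 = 40.7%, Flow A 26/52 = 50.0% → Flow A
Overall: Flow B 184/328 = 56.1%, Flow A 173/358 = 48.3% → Flow B
Flow A wins each traffic group but Flow B wins overall — the comparison reverses. Flow A's sessions skew toward email, which has a lower base rate.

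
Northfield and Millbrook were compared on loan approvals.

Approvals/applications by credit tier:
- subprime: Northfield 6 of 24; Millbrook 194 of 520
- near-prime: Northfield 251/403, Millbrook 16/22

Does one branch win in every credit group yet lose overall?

Subprime: Northfield 6/24 = 25.0%, Millbrook 194/520 = 37.3% → Millbrook
Near-prime: Northfield 251/403 = 62.3%, Millbrook 16/22 = 72.7% → Millbrook
Overall: Northfield 257/427 = 60.2%, Millbrook 210/542 = 38.7% → Northfield
Millbrook wins each credit group but Northfield wins overall — the comparison reverses. Millbrook's applications skew toward subprime, which has a lower base rate.

Yes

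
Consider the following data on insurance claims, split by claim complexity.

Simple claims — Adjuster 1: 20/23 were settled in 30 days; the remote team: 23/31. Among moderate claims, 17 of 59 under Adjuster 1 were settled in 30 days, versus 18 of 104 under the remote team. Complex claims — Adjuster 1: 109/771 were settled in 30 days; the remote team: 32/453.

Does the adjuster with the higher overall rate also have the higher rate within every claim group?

Yes

Simple: Adjuster 1 20/23 = 87.0%, the remote team 23/31 = 74.2% → Adjuster 1
Moderate: Adjuster 1 17/59 = 28.8%, the remote team 18/104 = 17.3% → Adjuster 1
Complex: Adjuster 1 109/771 = 14.1%, the remote team 32/453 = 7.1% → Adjuster 1
Overall: Adjuster 1 146/853 = 17.1%, the remote team 73/588 = 12.4% → Adjuster 1
Adjuster 1 wins overall and in every claim group — no reversal.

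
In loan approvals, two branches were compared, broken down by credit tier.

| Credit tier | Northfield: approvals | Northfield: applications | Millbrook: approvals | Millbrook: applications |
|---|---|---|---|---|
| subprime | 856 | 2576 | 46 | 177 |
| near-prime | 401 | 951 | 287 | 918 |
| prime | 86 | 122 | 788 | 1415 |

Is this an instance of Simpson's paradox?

Subprime: Northfield 856/2576 = 33.2%, Millbrook 46/177 = 26.0% → Northfield
Near-prime: Northfield 401/951 = 42.2%, Millbrook 287/918 = 31.3% → Northfield
Prime: Northfield 86/122 = 70.5%, Millbrook 788/1415 = 55.7% → Northfield
Overall: Northfield 1343/3649 = 36.8%, Millbrook 1121/2510 = 44.7% → Millbrook
Northfield wins each credit group but Millbrook wins overall — the comparison reverses. Northfield's applications skew toward subprime, which has a lower base rate.

Yes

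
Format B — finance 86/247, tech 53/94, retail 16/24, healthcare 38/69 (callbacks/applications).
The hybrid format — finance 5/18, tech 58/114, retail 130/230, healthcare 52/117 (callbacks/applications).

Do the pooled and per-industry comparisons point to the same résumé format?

No

Finance: Format B 86/247 = 34.8%, the hybrid format 5/18 = 27.8% → Format B
Tech: Format B 53/94 = 56.4%, the hybrid format 58/114 = 50.9% → Format B
Retail: Format B 16/24 = 66.7%, the hybrid format 130/230 = 56.5% → Format B
Healthcare: Format B 38/69 = 55.1%, the hybrid format 52/117 = 44.4% → Format B
Overall: Format B 193/434 = 44.5%, the hybrid format 245/479 = 51.1% → the hybrid format
Format B wins each industry group but the hybrid format wins overall — the comparison reverses. Format B's applications skew toward finance, which has a lower base rate.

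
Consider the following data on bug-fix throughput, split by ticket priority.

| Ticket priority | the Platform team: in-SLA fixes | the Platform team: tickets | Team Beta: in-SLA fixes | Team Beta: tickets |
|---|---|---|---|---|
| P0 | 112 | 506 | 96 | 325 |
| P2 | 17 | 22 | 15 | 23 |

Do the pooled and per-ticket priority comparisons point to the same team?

P0: the Platform team 112/506 = 22.1%, Team Beta 96/325 = 29.5% → Team Beta
P2: the Platform team 17/22 = 77.3%, Team Beta 15/23 = 65.2% → the Platform team
Overall: the Platform team 129/528 = 24.4%, Team Beta 111/348 = 31.9% → Team Beta
Neither sweeps: the Platform team wins 1 of 2 groups, Team Beta wins 1. Team Beta wins overall but not every group — no Simpson reversal.

No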